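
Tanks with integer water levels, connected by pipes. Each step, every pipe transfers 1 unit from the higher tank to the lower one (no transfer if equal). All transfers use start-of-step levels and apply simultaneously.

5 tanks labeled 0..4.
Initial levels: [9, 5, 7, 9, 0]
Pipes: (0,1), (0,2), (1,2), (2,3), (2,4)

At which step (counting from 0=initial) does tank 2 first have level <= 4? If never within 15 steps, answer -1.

Answer: 5

Derivation:
Step 1: flows [0->1,0->2,2->1,3->2,2->4] -> levels [7 7 7 8 1]
Step 2: flows [0=1,0=2,1=2,3->2,2->4] -> levels [7 7 7 7 2]
Step 3: flows [0=1,0=2,1=2,2=3,2->4] -> levels [7 7 6 7 3]
Step 4: flows [0=1,0->2,1->2,3->2,2->4] -> levels [6 6 8 6 4]
Step 5: flows [0=1,2->0,2->1,2->3,2->4] -> levels [7 7 4 7 5]
Tank 2 first reaches <=4 at step 5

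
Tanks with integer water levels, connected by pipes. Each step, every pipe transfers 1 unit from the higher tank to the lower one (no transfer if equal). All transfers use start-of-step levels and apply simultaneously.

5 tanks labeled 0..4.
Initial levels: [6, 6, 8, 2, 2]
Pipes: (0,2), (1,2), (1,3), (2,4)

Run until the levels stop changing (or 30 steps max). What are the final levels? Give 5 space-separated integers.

Answer: 5 3 7 5 4

Derivation:
Step 1: flows [2->0,2->1,1->3,2->4] -> levels [7 6 5 3 3]
Step 2: flows [0->2,1->2,1->3,2->4] -> levels [6 4 6 4 4]
Step 3: flows [0=2,2->1,1=3,2->4] -> levels [6 5 4 4 5]
Step 4: flows [0->2,1->2,1->3,4->2] -> levels [5 3 7 5 4]
Step 5: flows [2->0,2->1,3->1,2->4] -> levels [6 5 4 4 5]
  -> period-2 cycle: step 5 state = step 3 state; never stabilizes
  -> state at step 30: (30-3) mod 2 = 1, same as step 4 -> [5 3 7 5 4]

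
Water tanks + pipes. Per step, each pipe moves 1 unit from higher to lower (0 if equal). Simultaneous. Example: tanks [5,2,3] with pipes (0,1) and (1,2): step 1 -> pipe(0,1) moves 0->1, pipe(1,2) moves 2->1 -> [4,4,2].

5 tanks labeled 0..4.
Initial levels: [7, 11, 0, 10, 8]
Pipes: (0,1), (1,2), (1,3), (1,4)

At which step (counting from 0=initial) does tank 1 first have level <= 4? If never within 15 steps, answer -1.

Step 1: flows [1->0,1->2,1->3,1->4] -> levels [8 7 1 11 9]
Step 2: flows [0->1,1->2,3->1,4->1] -> levels [7 9 2 10 8]
Step 3: flows [1->0,1->2,3->1,1->4] -> levels [8 7 3 9 9]
Step 4: flows [0->1,1->2,3->1,4->1] -> levels [7 9 4 8 8]
Step 5: flows [1->0,1->2,1->3,1->4] -> levels [8 5 5 9 9]
Step 6: flows [0->1,1=2,3->1,4->1] -> levels [7 8 5 8 8]
Step 7: flows [1->0,1->2,1=3,1=4] -> levels [8 6 6 8 8]
Step 8: flows [0->1,1=2,3->1,4->1] -> levels [7 9 6 7 7]
Step 9: flows [1->0,1->2,1->3,1->4] -> levels [8 5 7 8 8]
Step 10: flows [0->1,2->1,3->1,4->1] -> levels [7 9 6 7 7]
  -> period-2 cycle (repeats step 8); tank 1 never drops to <=4
Tank 1 never reaches <=4 within 15 steps

Answer: -1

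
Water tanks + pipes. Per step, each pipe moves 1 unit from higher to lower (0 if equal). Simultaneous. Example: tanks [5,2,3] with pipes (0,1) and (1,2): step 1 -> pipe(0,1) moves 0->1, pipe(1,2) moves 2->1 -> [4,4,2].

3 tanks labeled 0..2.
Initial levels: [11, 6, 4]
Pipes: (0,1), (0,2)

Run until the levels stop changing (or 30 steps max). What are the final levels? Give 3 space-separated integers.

Answer: 7 7 7

Derivation:
Step 1: flows [0->1,0->2] -> levels [9 7 5]
Step 2: flows [0->1,0->2] -> levels [7 8 6]
Step 3: flows [1->0,0->2] -> levels [7 7 7]
Step 4: flows [0=1,0=2] -> levels [7 7 7]
  -> stable (no change)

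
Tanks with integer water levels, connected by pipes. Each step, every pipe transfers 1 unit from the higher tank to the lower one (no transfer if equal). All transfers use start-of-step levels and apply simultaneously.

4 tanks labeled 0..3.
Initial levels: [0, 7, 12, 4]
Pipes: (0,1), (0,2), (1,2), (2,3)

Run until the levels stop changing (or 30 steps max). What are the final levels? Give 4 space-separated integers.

Answer: 6 7 4 6

Derivation:
Step 1: flows [1->0,2->0,2->1,2->3] -> levels [2 7 9 5]
Step 2: flows [1->0,2->0,2->1,2->3] -> levels [4 7 6 6]
Step 3: flows [1->0,2->0,1->2,2=3] -> levels [6 5 6 6]
Step 4: flows [0->1,0=2,2->1,2=3] -> levels [5 7 5 6]
Step 5: flows [1->0,0=2,1->2,3->2] -> levels [6 5 7 5]
Step 6: flows [0->1,2->0,2->1,2->3] -> levels [6 7 4 6]
Step 7: flows [1->0,0->2,1->2,3->2] -> levels [6 5 7 5]
  -> period-2 cycle: step 7 state = step 5 state; never stabilizes
  -> state at step 30: (30-5) mod 2 = 1, same as step 6 -> [6 7 4 6]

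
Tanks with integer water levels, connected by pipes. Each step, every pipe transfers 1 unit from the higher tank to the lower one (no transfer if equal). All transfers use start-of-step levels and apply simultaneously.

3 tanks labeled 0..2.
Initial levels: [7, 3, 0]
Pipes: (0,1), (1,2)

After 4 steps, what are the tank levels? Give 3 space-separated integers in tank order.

Answer: 3 4 3

Derivation:
Step 1: flows [0->1,1->2] -> levels [6 3 1]
Step 2: flows [0->1,1->2] -> levels [5 3 2]
Step 3: flows [0->1,1->2] -> levels [4 3 3]
Step 4: flows [0->1,1=2] -> levels [3 4 3]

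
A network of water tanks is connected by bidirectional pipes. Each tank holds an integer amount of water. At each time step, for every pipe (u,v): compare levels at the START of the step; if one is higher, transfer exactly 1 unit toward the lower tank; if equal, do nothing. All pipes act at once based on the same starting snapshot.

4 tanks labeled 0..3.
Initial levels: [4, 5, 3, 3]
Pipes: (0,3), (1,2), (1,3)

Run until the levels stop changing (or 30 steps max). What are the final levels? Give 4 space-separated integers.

Answer: 4 5 3 3

Derivation:
Step 1: flows [0->3,1->2,1->3] -> levels [3 3 4 5]
Step 2: flows [3->0,2->1,3->1] -> levels [4 5 3 3]
  -> period-2 cycle: step 2 state = step 0 state; never stabilizes
  -> state at step 30: (30-0) mod 2 = 0, same as step 0 -> [4 5 3 3]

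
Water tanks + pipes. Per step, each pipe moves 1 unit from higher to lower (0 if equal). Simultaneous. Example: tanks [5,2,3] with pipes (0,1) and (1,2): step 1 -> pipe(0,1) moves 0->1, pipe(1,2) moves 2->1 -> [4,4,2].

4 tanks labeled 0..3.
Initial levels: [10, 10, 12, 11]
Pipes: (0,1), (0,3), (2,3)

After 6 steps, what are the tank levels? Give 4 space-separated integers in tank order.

Step 1: flows [0=1,3->0,2->3] -> levels [11 10 11 11]
Step 2: flows [0->1,0=3,2=3] -> levels [10 11 11 11]
Step 3: flows [1->0,3->0,2=3] -> levels [12 10 11 10]
Step 4: flows [0->1,0->3,2->3] -> levels [10 11 10 12]
Step 5: flows [1->0,3->0,3->2] -> levels [12 10 11 10]
  -> period-2 cycle: step 5 state = step 3 state
  -> state at step 6: (6-3) mod 2 = 1, same as step 4 -> [10 11 10 12]

Answer: 10 11 10 12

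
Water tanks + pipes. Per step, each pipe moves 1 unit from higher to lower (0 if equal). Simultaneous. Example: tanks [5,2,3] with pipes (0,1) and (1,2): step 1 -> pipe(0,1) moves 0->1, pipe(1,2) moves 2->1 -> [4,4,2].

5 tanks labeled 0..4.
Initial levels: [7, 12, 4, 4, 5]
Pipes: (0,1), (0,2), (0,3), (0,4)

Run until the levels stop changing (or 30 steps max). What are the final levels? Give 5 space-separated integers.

Answer: 9 8 5 5 5

Derivation:
Step 1: flows [1->0,0->2,0->3,0->4] -> levels [5 11 5 5 6]
Step 2: flows [1->0,0=2,0=3,4->0] -> levels [7 10 5 5 5]
Step 3: flows [1->0,0->2,0->3,0->4] -> levels [5 9 6 6 6]
Step 4: flows [1->0,2->0,3->0,4->0] -> levels [9 8 5 5 5]
Step 5: flows [0->1,0->2,0->3,0->4] -> levels [5 9 6 6 6]
  -> period-2 cycle: step 5 state = step 3 state; never stabilizes
  -> state at step 30: (30-3) mod 2 = 1, same as step 4 -> [9 8 5 5 5]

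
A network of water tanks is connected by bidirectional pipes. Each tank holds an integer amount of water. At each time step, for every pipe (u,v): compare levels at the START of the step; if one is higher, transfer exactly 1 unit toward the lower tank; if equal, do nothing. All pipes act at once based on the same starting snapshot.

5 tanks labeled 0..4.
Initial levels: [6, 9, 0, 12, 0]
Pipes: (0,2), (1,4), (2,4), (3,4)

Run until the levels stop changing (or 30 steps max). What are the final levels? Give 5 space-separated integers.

Answer: 5 5 4 6 7

Derivation:
Step 1: flows [0->2,1->4,2=4,3->4] -> levels [5 8 1 11 2]
Step 2: flows [0->2,1->4,4->2,3->4] -> levels [4 7 3 10 3]
Step 3: flows [0->2,1->4,2=4,3->4] -> levels [3 6 4 9 5]
Step 4: flows [2->0,1->4,4->2,3->4] -> levels [4 5 4 8 6]
Step 5: flows [0=2,4->1,4->2,3->4] -> levels [4 6 5 7 5]
Step 6: flows [2->0,1->4,2=4,3->4] -> levels [5 5 4 6 7]
Step 7: flows [0->2,4->1,4->2,4->3] -> levels [4 6 6 7 4]
Step 8: flows [2->0,1->4,2->4,3->4] -> levels [5 5 4 6 7]
  -> period-2 cycle: step 8 state = step 6 state; never stabilizes
  -> state at step 30: (30-6) mod 2 = 0, same as step 6 -> [5 5 4 6 7]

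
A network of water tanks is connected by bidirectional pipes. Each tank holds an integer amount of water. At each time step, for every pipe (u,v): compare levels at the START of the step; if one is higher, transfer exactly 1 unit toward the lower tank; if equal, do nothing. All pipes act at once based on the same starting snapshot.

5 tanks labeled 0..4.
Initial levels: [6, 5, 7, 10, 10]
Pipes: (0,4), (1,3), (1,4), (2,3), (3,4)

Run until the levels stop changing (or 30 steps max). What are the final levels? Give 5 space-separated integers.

Step 1: flows [4->0,3->1,4->1,3->2,3=4] -> levels [7 7 8 8 8]
Step 2: flows [4->0,3->1,4->1,2=3,3=4] -> levels [8 9 8 7 6]
Step 3: flows [0->4,1->3,1->4,2->3,3->4] -> levels [7 7 7 8 9]
Step 4: flows [4->0,3->1,4->1,3->2,4->3] -> levels [8 9 8 7 6]
  -> period-2 cycle: step 4 state = step 2 state; never stabilizes
  -> state at step 30: (30-2) mod 2 = 0, same as step 2 -> [8 9 8 7 6]

Answer: 8 9 8 7 6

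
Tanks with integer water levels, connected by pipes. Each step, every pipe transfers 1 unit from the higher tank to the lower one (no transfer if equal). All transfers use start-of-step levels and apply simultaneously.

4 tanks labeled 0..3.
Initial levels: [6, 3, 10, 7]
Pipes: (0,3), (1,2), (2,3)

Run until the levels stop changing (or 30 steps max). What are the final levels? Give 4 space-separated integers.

Answer: 6 7 5 8

Derivation:
Step 1: flows [3->0,2->1,2->3] -> levels [7 4 8 7]
Step 2: flows [0=3,2->1,2->3] -> levels [7 5 6 8]
Step 3: flows [3->0,2->1,3->2] -> levels [8 6 6 6]
Step 4: flows [0->3,1=2,2=3] -> levels [7 6 6 7]
Step 5: flows [0=3,1=2,3->2] -> levels [7 6 7 6]
Step 6: flows [0->3,2->1,2->3] -> levels [6 7 5 8]
Step 7: flows [3->0,1->2,3->2] -> levels [7 6 7 6]
  -> period-2 cycle: step 7 state = step 5 state; never stabilizes
  -> state at step 30: (30-5) mod 2 = 1, same as step 6 -> [6 7 5 8]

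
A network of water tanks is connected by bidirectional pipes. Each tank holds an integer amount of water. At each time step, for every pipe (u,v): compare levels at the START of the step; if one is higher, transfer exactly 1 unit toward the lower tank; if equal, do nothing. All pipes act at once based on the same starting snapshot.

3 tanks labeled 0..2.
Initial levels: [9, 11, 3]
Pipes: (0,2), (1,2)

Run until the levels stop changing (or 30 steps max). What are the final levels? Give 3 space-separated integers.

Answer: 8 8 7

Derivation:
Step 1: flows [0->2,1->2] -> levels [8 10 5]
Step 2: flows [0->2,1->2] -> levels [7 9 7]
Step 3: flows [0=2,1->2] -> levels [7 8 8]
Step 4: flows [2->0,1=2] -> levels [8 8 7]
Step 5: flows [0->2,1->2] -> levels [7 7 9]
Step 6: flows [2->0,2->1] -> levels [8 8 7]
  -> period-2 cycle: step 6 state = step 4 state; never stabilizes
  -> state at step 30: (30-4) mod 2 = 0, same as step 4 -> [8 8 7]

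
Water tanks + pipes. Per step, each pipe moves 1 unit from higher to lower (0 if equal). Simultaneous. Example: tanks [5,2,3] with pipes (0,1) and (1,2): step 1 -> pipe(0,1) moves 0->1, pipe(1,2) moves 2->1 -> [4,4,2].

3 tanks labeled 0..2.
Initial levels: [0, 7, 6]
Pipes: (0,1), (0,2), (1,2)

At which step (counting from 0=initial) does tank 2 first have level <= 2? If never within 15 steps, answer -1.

Step 1: flows [1->0,2->0,1->2] -> levels [2 5 6]
Step 2: flows [1->0,2->0,2->1] -> levels [4 5 4]
Step 3: flows [1->0,0=2,1->2] -> levels [5 3 5]
Step 4: flows [0->1,0=2,2->1] -> levels [4 5 4]
  -> period-2 cycle (repeats step 2); tank 2 never drops to <=2
Tank 2 never reaches <=2 within 15 steps

Answer: -1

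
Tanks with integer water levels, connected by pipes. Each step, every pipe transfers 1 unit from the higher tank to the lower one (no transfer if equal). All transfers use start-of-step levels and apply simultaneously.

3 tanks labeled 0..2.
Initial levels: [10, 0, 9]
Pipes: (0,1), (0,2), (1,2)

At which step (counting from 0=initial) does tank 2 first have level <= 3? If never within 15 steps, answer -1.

Step 1: flows [0->1,0->2,2->1] -> levels [8 2 9]
Step 2: flows [0->1,2->0,2->1] -> levels [8 4 7]
Step 3: flows [0->1,0->2,2->1] -> levels [6 6 7]
Step 4: flows [0=1,2->0,2->1] -> levels [7 7 5]
Step 5: flows [0=1,0->2,1->2] -> levels [6 6 7]
  -> period-2 cycle (repeats step 3); tank 2 never drops to <=3
Tank 2 never reaches <=3 within 15 steps

Answer: -1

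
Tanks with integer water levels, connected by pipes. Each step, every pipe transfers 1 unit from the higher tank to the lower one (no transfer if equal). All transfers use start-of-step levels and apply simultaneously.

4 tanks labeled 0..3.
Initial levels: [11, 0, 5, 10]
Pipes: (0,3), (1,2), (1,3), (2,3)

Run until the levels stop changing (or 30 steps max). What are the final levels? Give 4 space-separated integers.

Step 1: flows [0->3,2->1,3->1,3->2] -> levels [10 2 5 9]
Step 2: flows [0->3,2->1,3->1,3->2] -> levels [9 4 5 8]
Step 3: flows [0->3,2->1,3->1,3->2] -> levels [8 6 5 7]
Step 4: flows [0->3,1->2,3->1,3->2] -> levels [7 6 7 6]
Step 5: flows [0->3,2->1,1=3,2->3] -> levels [6 7 5 8]
Step 6: flows [3->0,1->2,3->1,3->2] -> levels [7 7 7 5]
Step 7: flows [0->3,1=2,1->3,2->3] -> levels [6 6 6 8]
Step 8: flows [3->0,1=2,3->1,3->2] -> levels [7 7 7 5]
  -> period-2 cycle: step 8 state = step 6 state; never stabilizes
  -> state at step 30: (30-6) mod 2 = 0, same as step 6 -> [7 7 7 5]

Answer: 7 7 7 5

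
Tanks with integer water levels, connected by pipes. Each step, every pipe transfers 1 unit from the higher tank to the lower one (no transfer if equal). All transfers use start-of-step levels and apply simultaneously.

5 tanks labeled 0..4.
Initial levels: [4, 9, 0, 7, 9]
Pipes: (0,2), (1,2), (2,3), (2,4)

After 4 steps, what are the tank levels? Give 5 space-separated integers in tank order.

Step 1: flows [0->2,1->2,3->2,4->2] -> levels [3 8 4 6 8]
Step 2: flows [2->0,1->2,3->2,4->2] -> levels [4 7 6 5 7]
Step 3: flows [2->0,1->2,2->3,4->2] -> levels [5 6 6 6 6]
Step 4: flows [2->0,1=2,2=3,2=4] -> levels [6 6 5 6 6]

Answer: 6 6 5 6 6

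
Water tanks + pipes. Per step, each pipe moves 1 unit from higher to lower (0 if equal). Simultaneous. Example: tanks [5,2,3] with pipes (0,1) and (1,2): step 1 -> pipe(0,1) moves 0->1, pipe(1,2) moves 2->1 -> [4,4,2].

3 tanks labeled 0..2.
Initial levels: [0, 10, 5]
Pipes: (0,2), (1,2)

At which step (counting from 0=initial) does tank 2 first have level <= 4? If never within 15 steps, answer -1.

Answer: -1

Derivation:
Step 1: flows [2->0,1->2] -> levels [1 9 5]
Step 2: flows [2->0,1->2] -> levels [2 8 5]
Step 3: flows [2->0,1->2] -> levels [3 7 5]
Step 4: flows [2->0,1->2] -> levels [4 6 5]
Step 5: flows [2->0,1->2] -> levels [5 5 5]
Step 6: flows [0=2,1=2] -> levels [5 5 5]
  -> stable; tank 2 stays at 5 > 4
Tank 2 never reaches <=4 within 15 steps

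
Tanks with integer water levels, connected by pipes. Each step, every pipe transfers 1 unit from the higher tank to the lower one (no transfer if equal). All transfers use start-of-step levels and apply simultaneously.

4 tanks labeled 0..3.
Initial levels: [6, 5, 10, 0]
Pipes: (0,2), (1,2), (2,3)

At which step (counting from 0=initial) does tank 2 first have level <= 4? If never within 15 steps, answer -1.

Answer: 6

Derivation:
Step 1: flows [2->0,2->1,2->3] -> levels [7 6 7 1]
Step 2: flows [0=2,2->1,2->3] -> levels [7 7 5 2]
Step 3: flows [0->2,1->2,2->3] -> levels [6 6 6 3]
Step 4: flows [0=2,1=2,2->3] -> levels [6 6 5 4]
Step 5: flows [0->2,1->2,2->3] -> levels [5 5 6 5]
Step 6: flows [2->0,2->1,2->3] -> levels [6 6 3 6]
Tank 2 first reaches <=4 at step 6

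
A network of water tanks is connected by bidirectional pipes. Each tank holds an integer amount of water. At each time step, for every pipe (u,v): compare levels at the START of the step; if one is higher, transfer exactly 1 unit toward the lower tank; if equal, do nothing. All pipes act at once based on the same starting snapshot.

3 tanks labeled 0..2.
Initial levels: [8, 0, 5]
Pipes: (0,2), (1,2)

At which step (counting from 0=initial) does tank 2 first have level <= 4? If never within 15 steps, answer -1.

Answer: 4

Derivation:
Step 1: flows [0->2,2->1] -> levels [7 1 5]
Step 2: flows [0->2,2->1] -> levels [6 2 5]
Step 3: flows [0->2,2->1] -> levels [5 3 5]
Step 4: flows [0=2,2->1] -> levels [5 4 4]
Tank 2 first reaches <=4 at step 4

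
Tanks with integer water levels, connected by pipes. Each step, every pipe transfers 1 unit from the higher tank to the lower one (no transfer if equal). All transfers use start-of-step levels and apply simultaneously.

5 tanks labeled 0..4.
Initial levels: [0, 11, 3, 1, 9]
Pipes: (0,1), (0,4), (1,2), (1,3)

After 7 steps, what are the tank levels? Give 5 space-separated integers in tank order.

Answer: 7 3 5 4 5

Derivation:
Step 1: flows [1->0,4->0,1->2,1->3] -> levels [2 8 4 2 8]
Step 2: flows [1->0,4->0,1->2,1->3] -> levels [4 5 5 3 7]
Step 3: flows [1->0,4->0,1=2,1->3] -> levels [6 3 5 4 6]
Step 4: flows [0->1,0=4,2->1,3->1] -> levels [5 6 4 3 6]
Step 5: flows [1->0,4->0,1->2,1->3] -> levels [7 3 5 4 5]
Step 6: flows [0->1,0->4,2->1,3->1] -> levels [5 6 4 3 6]
  -> period-2 cycle: step 6 state = step 4 state
  -> state at step 7: (7-4) mod 2 = 1, same as step 5 -> [7 3 5 4 5]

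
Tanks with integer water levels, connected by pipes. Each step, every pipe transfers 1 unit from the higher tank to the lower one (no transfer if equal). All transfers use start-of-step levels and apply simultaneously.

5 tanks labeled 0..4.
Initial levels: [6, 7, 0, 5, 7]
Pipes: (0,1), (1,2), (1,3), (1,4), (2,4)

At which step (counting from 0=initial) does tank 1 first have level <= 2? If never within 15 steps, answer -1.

Answer: -1

Derivation:
Step 1: flows [1->0,1->2,1->3,1=4,4->2] -> levels [7 4 2 6 6]
Step 2: flows [0->1,1->2,3->1,4->1,4->2] -> levels [6 6 4 5 4]
Step 3: flows [0=1,1->2,1->3,1->4,2=4] -> levels [6 3 5 6 5]
Step 4: flows [0->1,2->1,3->1,4->1,2=4] -> levels [5 7 4 5 4]
Step 5: flows [1->0,1->2,1->3,1->4,2=4] -> levels [6 3 5 6 5]
  -> period-2 cycle (repeats step 3); tank 1 never drops to <=2
Tank 1 never reaches <=2 within 15 steps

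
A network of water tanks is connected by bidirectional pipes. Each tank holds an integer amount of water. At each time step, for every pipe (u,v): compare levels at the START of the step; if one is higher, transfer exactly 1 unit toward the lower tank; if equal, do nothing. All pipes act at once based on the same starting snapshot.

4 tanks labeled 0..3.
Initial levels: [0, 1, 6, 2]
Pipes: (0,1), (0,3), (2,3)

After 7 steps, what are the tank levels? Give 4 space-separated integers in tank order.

Answer: 1 3 2 3

Derivation:
Step 1: flows [1->0,3->0,2->3] -> levels [2 0 5 2]
Step 2: flows [0->1,0=3,2->3] -> levels [1 1 4 3]
Step 3: flows [0=1,3->0,2->3] -> levels [2 1 3 3]
Step 4: flows [0->1,3->0,2=3] -> levels [2 2 3 2]
Step 5: flows [0=1,0=3,2->3] -> levels [2 2 2 3]
Step 6: flows [0=1,3->0,3->2] -> levels [3 2 3 1]
Step 7: flows [0->1,0->3,2->3] -> levels [1 3 2 3]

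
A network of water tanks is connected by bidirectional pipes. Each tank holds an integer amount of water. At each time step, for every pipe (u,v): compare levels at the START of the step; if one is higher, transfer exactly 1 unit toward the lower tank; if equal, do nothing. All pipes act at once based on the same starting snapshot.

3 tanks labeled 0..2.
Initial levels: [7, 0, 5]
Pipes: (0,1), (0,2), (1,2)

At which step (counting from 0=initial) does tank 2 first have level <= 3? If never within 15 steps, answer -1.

Step 1: flows [0->1,0->2,2->1] -> levels [5 2 5]
Step 2: flows [0->1,0=2,2->1] -> levels [4 4 4]
Step 3: flows [0=1,0=2,1=2] -> levels [4 4 4]
  -> stable; tank 2 stays at 4 > 3
Tank 2 never reaches <=3 within 15 steps

Answer: -1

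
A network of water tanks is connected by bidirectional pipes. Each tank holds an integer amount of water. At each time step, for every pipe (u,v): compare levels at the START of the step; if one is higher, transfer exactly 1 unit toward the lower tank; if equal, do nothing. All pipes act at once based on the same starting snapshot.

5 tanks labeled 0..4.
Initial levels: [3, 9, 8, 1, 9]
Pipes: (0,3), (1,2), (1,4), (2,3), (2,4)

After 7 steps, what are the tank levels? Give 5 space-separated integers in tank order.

Answer: 4 7 6 6 7

Derivation:
Step 1: flows [0->3,1->2,1=4,2->3,4->2] -> levels [2 8 9 3 8]
Step 2: flows [3->0,2->1,1=4,2->3,2->4] -> levels [3 9 6 3 9]
Step 3: flows [0=3,1->2,1=4,2->3,4->2] -> levels [3 8 7 4 8]
Step 4: flows [3->0,1->2,1=4,2->3,4->2] -> levels [4 7 8 4 7]
Step 5: flows [0=3,2->1,1=4,2->3,2->4] -> levels [4 8 5 5 8]
Step 6: flows [3->0,1->2,1=4,2=3,4->2] -> levels [5 7 7 4 7]
Step 7: flows [0->3,1=2,1=4,2->3,2=4] -> levels [4 7 6 6 7]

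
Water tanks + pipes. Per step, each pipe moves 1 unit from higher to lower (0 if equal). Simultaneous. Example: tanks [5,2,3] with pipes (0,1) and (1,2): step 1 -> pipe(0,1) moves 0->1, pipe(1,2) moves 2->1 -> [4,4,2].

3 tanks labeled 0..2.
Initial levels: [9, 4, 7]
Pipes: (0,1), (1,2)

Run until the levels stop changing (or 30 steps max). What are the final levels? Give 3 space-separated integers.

Answer: 6 8 6

Derivation:
Step 1: flows [0->1,2->1] -> levels [8 6 6]
Step 2: flows [0->1,1=2] -> levels [7 7 6]
Step 3: flows [0=1,1->2] -> levels [7 6 7]
Step 4: flows [0->1,2->1] -> levels [6 8 6]
Step 5: flows [1->0,1->2] -> levels [7 6 7]
  -> period-2 cycle: step 5 state = step 3 state; never stabilizes
  -> state at step 30: (30-3) mod 2 = 1, same as step 4 -> [6 8 6]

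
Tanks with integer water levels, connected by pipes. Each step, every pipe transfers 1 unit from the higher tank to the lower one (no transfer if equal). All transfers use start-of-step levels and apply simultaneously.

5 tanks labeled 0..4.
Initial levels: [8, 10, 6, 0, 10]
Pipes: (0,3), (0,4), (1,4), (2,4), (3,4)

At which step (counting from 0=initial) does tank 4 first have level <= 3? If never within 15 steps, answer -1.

Answer: -1

Derivation:
Step 1: flows [0->3,4->0,1=4,4->2,4->3] -> levels [8 10 7 2 7]
Step 2: flows [0->3,0->4,1->4,2=4,4->3] -> levels [6 9 7 4 8]
Step 3: flows [0->3,4->0,1->4,4->2,4->3] -> levels [6 8 8 6 6]
Step 4: flows [0=3,0=4,1->4,2->4,3=4] -> levels [6 7 7 6 8]
Step 5: flows [0=3,4->0,4->1,4->2,4->3] -> levels [7 8 8 7 4]
Step 6: flows [0=3,0->4,1->4,2->4,3->4] -> levels [6 7 7 6 8]
  -> period-2 cycle (repeats step 4); tank 4 never drops to <=3
Tank 4 never reaches <=3 within 15 steps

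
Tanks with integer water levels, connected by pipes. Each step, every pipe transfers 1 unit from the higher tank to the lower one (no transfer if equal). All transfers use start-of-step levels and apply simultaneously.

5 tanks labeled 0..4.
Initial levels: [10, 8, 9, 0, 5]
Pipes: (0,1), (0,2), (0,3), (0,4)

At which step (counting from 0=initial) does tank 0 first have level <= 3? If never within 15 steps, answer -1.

Step 1: flows [0->1,0->2,0->3,0->4] -> levels [6 9 10 1 6]
Step 2: flows [1->0,2->0,0->3,0=4] -> levels [7 8 9 2 6]
Step 3: flows [1->0,2->0,0->3,0->4] -> levels [7 7 8 3 7]
Step 4: flows [0=1,2->0,0->3,0=4] -> levels [7 7 7 4 7]
Step 5: flows [0=1,0=2,0->3,0=4] -> levels [6 7 7 5 7]
Step 6: flows [1->0,2->0,0->3,4->0] -> levels [8 6 6 6 6]
Step 7: flows [0->1,0->2,0->3,0->4] -> levels [4 7 7 7 7]
Step 8: flows [1->0,2->0,3->0,4->0] -> levels [8 6 6 6 6]
  -> period-2 cycle (repeats step 6); tank 0 never drops to <=3
Tank 0 never reaches <=3 within 15 steps

Answer: -1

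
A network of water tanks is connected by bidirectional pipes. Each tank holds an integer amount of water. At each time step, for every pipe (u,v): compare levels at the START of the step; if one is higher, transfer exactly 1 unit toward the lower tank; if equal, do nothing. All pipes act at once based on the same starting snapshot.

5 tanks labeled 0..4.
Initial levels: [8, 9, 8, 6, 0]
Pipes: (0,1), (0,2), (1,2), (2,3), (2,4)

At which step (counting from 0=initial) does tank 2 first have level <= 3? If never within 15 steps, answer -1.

Step 1: flows [1->0,0=2,1->2,2->3,2->4] -> levels [9 7 7 7 1]
Step 2: flows [0->1,0->2,1=2,2=3,2->4] -> levels [7 8 7 7 2]
Step 3: flows [1->0,0=2,1->2,2=3,2->4] -> levels [8 6 7 7 3]
Step 4: flows [0->1,0->2,2->1,2=3,2->4] -> levels [6 8 6 7 4]
Step 5: flows [1->0,0=2,1->2,3->2,2->4] -> levels [7 6 7 6 5]
Step 6: flows [0->1,0=2,2->1,2->3,2->4] -> levels [6 8 4 7 6]
Step 7: flows [1->0,0->2,1->2,3->2,4->2] -> levels [6 6 8 6 5]
Step 8: flows [0=1,2->0,2->1,2->3,2->4] -> levels [7 7 4 7 6]
Step 9: flows [0=1,0->2,1->2,3->2,4->2] -> levels [6 6 8 6 5]
  -> period-2 cycle (repeats step 7); tank 2 never drops to <=3
Tank 2 never reaches <=3 within 15 steps

Answer: -1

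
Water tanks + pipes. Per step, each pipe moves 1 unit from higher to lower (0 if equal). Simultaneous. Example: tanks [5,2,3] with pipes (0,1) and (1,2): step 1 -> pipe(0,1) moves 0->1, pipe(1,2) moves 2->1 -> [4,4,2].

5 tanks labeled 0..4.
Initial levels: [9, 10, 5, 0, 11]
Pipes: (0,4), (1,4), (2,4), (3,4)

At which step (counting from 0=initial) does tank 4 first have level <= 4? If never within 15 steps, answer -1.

Step 1: flows [4->0,4->1,4->2,4->3] -> levels [10 11 6 1 7]
Step 2: flows [0->4,1->4,4->2,4->3] -> levels [9 10 7 2 7]
Step 3: flows [0->4,1->4,2=4,4->3] -> levels [8 9 7 3 8]
Step 4: flows [0=4,1->4,4->2,4->3] -> levels [8 8 8 4 7]
Step 5: flows [0->4,1->4,2->4,4->3] -> levels [7 7 7 5 9]
Step 6: flows [4->0,4->1,4->2,4->3] -> levels [8 8 8 6 5]
Step 7: flows [0->4,1->4,2->4,3->4] -> levels [7 7 7 5 9]
  -> period-2 cycle (repeats step 5); tank 4 never drops to <=4
Tank 4 never reaches <=4 within 15 steps

Answer: -1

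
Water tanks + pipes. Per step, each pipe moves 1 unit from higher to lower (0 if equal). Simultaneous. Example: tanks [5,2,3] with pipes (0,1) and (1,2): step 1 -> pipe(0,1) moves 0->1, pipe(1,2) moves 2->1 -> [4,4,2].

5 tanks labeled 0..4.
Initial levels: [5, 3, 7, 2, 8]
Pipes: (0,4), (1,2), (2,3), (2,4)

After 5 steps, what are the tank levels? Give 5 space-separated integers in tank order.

Answer: 6 4 6 4 5

Derivation:
Step 1: flows [4->0,2->1,2->3,4->2] -> levels [6 4 6 3 6]
Step 2: flows [0=4,2->1,2->3,2=4] -> levels [6 5 4 4 6]
Step 3: flows [0=4,1->2,2=3,4->2] -> levels [6 4 6 4 5]
Step 4: flows [0->4,2->1,2->3,2->4] -> levels [5 5 3 5 7]
Step 5: flows [4->0,1->2,3->2,4->2] -> levels [6 4 6 4 5]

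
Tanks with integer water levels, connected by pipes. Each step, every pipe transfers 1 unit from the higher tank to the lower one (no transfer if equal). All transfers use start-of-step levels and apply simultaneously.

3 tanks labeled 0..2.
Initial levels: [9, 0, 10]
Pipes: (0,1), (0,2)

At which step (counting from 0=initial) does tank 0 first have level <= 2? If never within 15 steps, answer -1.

Step 1: flows [0->1,2->0] -> levels [9 1 9]
Step 2: flows [0->1,0=2] -> levels [8 2 9]
Step 3: flows [0->1,2->0] -> levels [8 3 8]
Step 4: flows [0->1,0=2] -> levels [7 4 8]
Step 5: flows [0->1,2->0] -> levels [7 5 7]
Step 6: flows [0->1,0=2] -> levels [6 6 7]
Step 7: flows [0=1,2->0] -> levels [7 6 6]
Step 8: flows [0->1,0->2] -> levels [5 7 7]
Step 9: flows [1->0,2->0] -> levels [7 6 6]
  -> period-2 cycle (repeats step 7); tank 0 never drops to <=2
Tank 0 never reaches <=2 within 15 steps

Answer: -1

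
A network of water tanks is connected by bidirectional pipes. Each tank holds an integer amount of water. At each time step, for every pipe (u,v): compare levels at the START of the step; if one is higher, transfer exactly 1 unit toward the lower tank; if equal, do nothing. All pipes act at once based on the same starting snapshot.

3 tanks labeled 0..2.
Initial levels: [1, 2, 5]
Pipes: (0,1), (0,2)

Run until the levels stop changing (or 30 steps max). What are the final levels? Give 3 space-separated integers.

Answer: 4 2 2

Derivation:
Step 1: flows [1->0,2->0] -> levels [3 1 4]
Step 2: flows [0->1,2->0] -> levels [3 2 3]
Step 3: flows [0->1,0=2] -> levels [2 3 3]
Step 4: flows [1->0,2->0] -> levels [4 2 2]
Step 5: flows [0->1,0->2] -> levels [2 3 3]
  -> period-2 cycle: step 5 state = step 3 state; never stabilizes
  -> state at step 30: (30-3) mod 2 = 1, same as step 4 -> [4 2 2]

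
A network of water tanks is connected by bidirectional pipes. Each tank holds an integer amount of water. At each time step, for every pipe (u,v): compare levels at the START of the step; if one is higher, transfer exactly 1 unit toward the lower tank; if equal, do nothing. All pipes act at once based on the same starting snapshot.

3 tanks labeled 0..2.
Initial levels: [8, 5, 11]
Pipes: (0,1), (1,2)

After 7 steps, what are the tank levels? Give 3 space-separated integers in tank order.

Step 1: flows [0->1,2->1] -> levels [7 7 10]
Step 2: flows [0=1,2->1] -> levels [7 8 9]
Step 3: flows [1->0,2->1] -> levels [8 8 8]
Step 4: flows [0=1,1=2] -> levels [8 8 8]
  -> stable; steps 5..7 unchanged -> [8 8 8]

Answer: 8 8 8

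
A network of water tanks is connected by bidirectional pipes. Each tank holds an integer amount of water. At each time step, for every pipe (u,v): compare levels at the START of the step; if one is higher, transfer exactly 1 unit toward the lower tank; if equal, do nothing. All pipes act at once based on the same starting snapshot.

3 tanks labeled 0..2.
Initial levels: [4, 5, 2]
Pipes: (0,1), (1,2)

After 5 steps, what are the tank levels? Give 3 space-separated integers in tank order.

Answer: 4 3 4

Derivation:
Step 1: flows [1->0,1->2] -> levels [5 3 3]
Step 2: flows [0->1,1=2] -> levels [4 4 3]
Step 3: flows [0=1,1->2] -> levels [4 3 4]
Step 4: flows [0->1,2->1] -> levels [3 5 3]
Step 5: flows [1->0,1->2] -> levels [4 3 4]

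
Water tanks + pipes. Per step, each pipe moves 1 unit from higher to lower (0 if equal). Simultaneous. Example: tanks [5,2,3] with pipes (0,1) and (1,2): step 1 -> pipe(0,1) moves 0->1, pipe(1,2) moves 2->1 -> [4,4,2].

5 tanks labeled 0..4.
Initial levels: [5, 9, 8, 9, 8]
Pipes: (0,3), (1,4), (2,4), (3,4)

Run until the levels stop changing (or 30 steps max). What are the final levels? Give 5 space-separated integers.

Answer: 7 9 9 8 6

Derivation:
Step 1: flows [3->0,1->4,2=4,3->4] -> levels [6 8 8 7 10]
Step 2: flows [3->0,4->1,4->2,4->3] -> levels [7 9 9 7 7]
Step 3: flows [0=3,1->4,2->4,3=4] -> levels [7 8 8 7 9]
Step 4: flows [0=3,4->1,4->2,4->3] -> levels [7 9 9 8 6]
Step 5: flows [3->0,1->4,2->4,3->4] -> levels [8 8 8 6 9]
Step 6: flows [0->3,4->1,4->2,4->3] -> levels [7 9 9 8 6]
  -> period-2 cycle: step 6 state = step 4 state; never stabilizes
  -> state at step 30: (30-4) mod 2 = 0, same as step 4 -> [7 9 9 8 6]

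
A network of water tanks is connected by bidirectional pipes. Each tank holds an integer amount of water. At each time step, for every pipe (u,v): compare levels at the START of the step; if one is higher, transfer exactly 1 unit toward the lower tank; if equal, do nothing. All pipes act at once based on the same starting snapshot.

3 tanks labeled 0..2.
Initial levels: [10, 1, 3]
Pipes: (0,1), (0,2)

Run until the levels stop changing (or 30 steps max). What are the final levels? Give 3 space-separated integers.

Answer: 6 4 4

Derivation:
Step 1: flows [0->1,0->2] -> levels [8 2 4]
Step 2: flows [0->1,0->2] -> levels [6 3 5]
Step 3: flows [0->1,0->2] -> levels [4 4 6]
Step 4: flows [0=1,2->0] -> levels [5 4 5]
Step 5: flows [0->1,0=2] -> levels [4 5 5]
Step 6: flows [1->0,2->0] -> levels [6 4 4]
Step 7: flows [0->1,0->2] -> levels [4 5 5]
  -> period-2 cycle: step 7 state = step 5 state; never stabilizes
  -> state at step 30: (30-5) mod 2 = 1, same as step 6 -> [6 4 4]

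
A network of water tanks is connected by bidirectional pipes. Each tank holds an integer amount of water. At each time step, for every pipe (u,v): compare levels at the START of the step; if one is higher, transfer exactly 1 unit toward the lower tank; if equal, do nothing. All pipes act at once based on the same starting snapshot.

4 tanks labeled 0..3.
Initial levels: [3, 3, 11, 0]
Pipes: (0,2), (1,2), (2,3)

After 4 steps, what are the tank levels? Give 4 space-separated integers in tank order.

Answer: 4 4 5 4

Derivation:
Step 1: flows [2->0,2->1,2->3] -> levels [4 4 8 1]
Step 2: flows [2->0,2->1,2->3] -> levels [5 5 5 2]
Step 3: flows [0=2,1=2,2->3] -> levels [5 5 4 3]
Step 4: flows [0->2,1->2,2->3] -> levels [4 4 5 4]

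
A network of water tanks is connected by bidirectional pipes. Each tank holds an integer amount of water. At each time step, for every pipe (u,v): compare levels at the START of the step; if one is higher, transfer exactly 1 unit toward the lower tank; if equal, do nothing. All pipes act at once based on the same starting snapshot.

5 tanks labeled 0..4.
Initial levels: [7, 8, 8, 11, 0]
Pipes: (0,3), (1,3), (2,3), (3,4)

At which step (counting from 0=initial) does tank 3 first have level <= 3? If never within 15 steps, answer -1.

Answer: -1

Derivation:
Step 1: flows [3->0,3->1,3->2,3->4] -> levels [8 9 9 7 1]
Step 2: flows [0->3,1->3,2->3,3->4] -> levels [7 8 8 9 2]
Step 3: flows [3->0,3->1,3->2,3->4] -> levels [8 9 9 5 3]
Step 4: flows [0->3,1->3,2->3,3->4] -> levels [7 8 8 7 4]
Step 5: flows [0=3,1->3,2->3,3->4] -> levels [7 7 7 8 5]
Step 6: flows [3->0,3->1,3->2,3->4] -> levels [8 8 8 4 6]
Step 7: flows [0->3,1->3,2->3,4->3] -> levels [7 7 7 8 5]
  -> period-2 cycle (repeats step 5); tank 3 never drops to <=3
Tank 3 never reaches <=3 within 15 steps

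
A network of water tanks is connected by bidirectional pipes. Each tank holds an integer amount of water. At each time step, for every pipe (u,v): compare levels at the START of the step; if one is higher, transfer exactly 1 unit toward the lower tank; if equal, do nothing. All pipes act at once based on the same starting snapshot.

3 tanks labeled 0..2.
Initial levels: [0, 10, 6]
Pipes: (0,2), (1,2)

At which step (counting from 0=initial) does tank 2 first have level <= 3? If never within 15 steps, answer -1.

Answer: -1

Derivation:
Step 1: flows [2->0,1->2] -> levels [1 9 6]
Step 2: flows [2->0,1->2] -> levels [2 8 6]
Step 3: flows [2->0,1->2] -> levels [3 7 6]
Step 4: flows [2->0,1->2] -> levels [4 6 6]
Step 5: flows [2->0,1=2] -> levels [5 6 5]
Step 6: flows [0=2,1->2] -> levels [5 5 6]
Step 7: flows [2->0,2->1] -> levels [6 6 4]
Step 8: flows [0->2,1->2] -> levels [5 5 6]
  -> period-2 cycle (repeats step 6); tank 2 never drops to <=3
Tank 2 never reaches <=3 within 15 steps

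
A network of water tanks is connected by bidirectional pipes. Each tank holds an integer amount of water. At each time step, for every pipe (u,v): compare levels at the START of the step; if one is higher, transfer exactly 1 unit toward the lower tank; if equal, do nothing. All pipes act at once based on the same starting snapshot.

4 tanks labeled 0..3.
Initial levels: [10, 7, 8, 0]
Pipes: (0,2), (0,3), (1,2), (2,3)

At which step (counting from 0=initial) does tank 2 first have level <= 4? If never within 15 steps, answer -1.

Step 1: flows [0->2,0->3,2->1,2->3] -> levels [8 8 7 2]
Step 2: flows [0->2,0->3,1->2,2->3] -> levels [6 7 8 4]
Step 3: flows [2->0,0->3,2->1,2->3] -> levels [6 8 5 6]
Step 4: flows [0->2,0=3,1->2,3->2] -> levels [5 7 8 5]
Step 5: flows [2->0,0=3,2->1,2->3] -> levels [6 8 5 6]
  -> period-2 cycle (repeats step 3); tank 2 never drops to <=4
Tank 2 never reaches <=4 within 15 steps

Answer: -1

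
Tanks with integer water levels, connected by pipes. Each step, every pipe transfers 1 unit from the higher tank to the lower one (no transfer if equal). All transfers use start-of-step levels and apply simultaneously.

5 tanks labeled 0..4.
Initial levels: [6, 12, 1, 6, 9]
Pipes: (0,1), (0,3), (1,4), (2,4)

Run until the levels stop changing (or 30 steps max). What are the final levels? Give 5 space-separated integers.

Step 1: flows [1->0,0=3,1->4,4->2] -> levels [7 10 2 6 9]
Step 2: flows [1->0,0->3,1->4,4->2] -> levels [7 8 3 7 9]
Step 3: flows [1->0,0=3,4->1,4->2] -> levels [8 8 4 7 7]
Step 4: flows [0=1,0->3,1->4,4->2] -> levels [7 7 5 8 7]
Step 5: flows [0=1,3->0,1=4,4->2] -> levels [8 7 6 7 6]
Step 6: flows [0->1,0->3,1->4,2=4] -> levels [6 7 6 8 7]
Step 7: flows [1->0,3->0,1=4,4->2] -> levels [8 6 7 7 6]
Step 8: flows [0->1,0->3,1=4,2->4] -> levels [6 7 6 8 7]
  -> period-2 cycle: step 8 state = step 6 state; never stabilizes
  -> state at step 30: (30-6) mod 2 = 0, same as step 6 -> [6 7 6 8 7]

Answer: 6 7 6 8 7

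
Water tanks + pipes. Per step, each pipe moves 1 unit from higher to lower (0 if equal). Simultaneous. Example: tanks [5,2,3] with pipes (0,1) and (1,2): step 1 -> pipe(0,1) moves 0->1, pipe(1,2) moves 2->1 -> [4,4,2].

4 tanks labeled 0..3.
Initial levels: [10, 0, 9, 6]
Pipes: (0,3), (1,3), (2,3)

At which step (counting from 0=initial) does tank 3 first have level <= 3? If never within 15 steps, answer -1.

Step 1: flows [0->3,3->1,2->3] -> levels [9 1 8 7]
Step 2: flows [0->3,3->1,2->3] -> levels [8 2 7 8]
Step 3: flows [0=3,3->1,3->2] -> levels [8 3 8 6]
Step 4: flows [0->3,3->1,2->3] -> levels [7 4 7 7]
Step 5: flows [0=3,3->1,2=3] -> levels [7 5 7 6]
Step 6: flows [0->3,3->1,2->3] -> levels [6 6 6 7]
Step 7: flows [3->0,3->1,3->2] -> levels [7 7 7 4]
Step 8: flows [0->3,1->3,2->3] -> levels [6 6 6 7]
  -> period-2 cycle (repeats step 6); tank 3 never drops to <=3
Tank 3 never reaches <=3 within 15 steps

Answer: -1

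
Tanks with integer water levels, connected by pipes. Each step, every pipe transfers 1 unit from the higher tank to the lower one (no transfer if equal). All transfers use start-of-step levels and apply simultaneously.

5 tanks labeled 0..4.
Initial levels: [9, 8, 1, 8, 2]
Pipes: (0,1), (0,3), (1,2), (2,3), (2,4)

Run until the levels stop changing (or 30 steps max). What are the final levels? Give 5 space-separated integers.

Step 1: flows [0->1,0->3,1->2,3->2,4->2] -> levels [7 8 4 8 1]
Step 2: flows [1->0,3->0,1->2,3->2,2->4] -> levels [9 6 5 6 2]
Step 3: flows [0->1,0->3,1->2,3->2,2->4] -> levels [7 6 6 6 3]
Step 4: flows [0->1,0->3,1=2,2=3,2->4] -> levels [5 7 5 7 4]
Step 5: flows [1->0,3->0,1->2,3->2,2->4] -> levels [7 5 6 5 5]
Step 6: flows [0->1,0->3,2->1,2->3,2->4] -> levels [5 7 3 7 6]
Step 7: flows [1->0,3->0,1->2,3->2,4->2] -> levels [7 5 6 5 5]
  -> period-2 cycle: step 7 state = step 5 state; never stabilizes
  -> state at step 30: (30-5) mod 2 = 1, same as step 6 -> [5 7 3 7 6]

Answer: 5 7 3 7 6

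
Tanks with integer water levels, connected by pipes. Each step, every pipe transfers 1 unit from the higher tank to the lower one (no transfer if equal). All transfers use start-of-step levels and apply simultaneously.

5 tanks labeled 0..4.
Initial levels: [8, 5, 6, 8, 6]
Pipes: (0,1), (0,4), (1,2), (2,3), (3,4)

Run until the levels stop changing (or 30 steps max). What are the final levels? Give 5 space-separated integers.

Answer: 8 5 7 7 6

Derivation:
Step 1: flows [0->1,0->4,2->1,3->2,3->4] -> levels [6 7 6 6 8]
Step 2: flows [1->0,4->0,1->2,2=3,4->3] -> levels [8 5 7 7 6]
Step 3: flows [0->1,0->4,2->1,2=3,3->4] -> levels [6 7 6 6 8]
  -> period-2 cycle: step 3 state = step 1 state; never stabilizes
  -> state at step 30: (30-1) mod 2 = 1, same as step 2 -> [8 5 7 7 6]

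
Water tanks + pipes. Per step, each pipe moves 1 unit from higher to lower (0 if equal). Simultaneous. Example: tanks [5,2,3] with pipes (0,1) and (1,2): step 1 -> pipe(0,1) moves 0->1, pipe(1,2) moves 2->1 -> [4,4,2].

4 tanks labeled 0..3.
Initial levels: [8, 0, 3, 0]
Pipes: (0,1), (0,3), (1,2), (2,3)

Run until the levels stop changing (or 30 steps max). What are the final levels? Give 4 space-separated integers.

Step 1: flows [0->1,0->3,2->1,2->3] -> levels [6 2 1 2]
Step 2: flows [0->1,0->3,1->2,3->2] -> levels [4 2 3 2]
Step 3: flows [0->1,0->3,2->1,2->3] -> levels [2 4 1 4]
Step 4: flows [1->0,3->0,1->2,3->2] -> levels [4 2 3 2]
  -> period-2 cycle: step 4 state = step 2 state; never stabilizes
  -> state at step 30: (30-2) mod 2 = 0, same as step 2 -> [4 2 3 2]

Answer: 4 2 3 2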